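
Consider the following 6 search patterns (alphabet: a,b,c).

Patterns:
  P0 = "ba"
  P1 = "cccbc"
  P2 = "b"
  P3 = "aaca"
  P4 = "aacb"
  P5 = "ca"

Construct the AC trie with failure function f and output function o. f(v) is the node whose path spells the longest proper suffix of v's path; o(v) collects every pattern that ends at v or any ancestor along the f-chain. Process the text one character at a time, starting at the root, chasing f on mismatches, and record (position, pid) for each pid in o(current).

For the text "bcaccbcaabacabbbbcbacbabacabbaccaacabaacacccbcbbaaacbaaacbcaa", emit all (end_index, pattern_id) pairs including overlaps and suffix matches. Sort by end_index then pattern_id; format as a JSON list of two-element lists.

Construct AC machine:
Trie (insert patterns):
  0='ε' goto a→8 b→1 c→3
  1='b' goto a→2  [P2 ends]
  2='ba' goto ·  [P0 ends]
  3='c' goto a→13 c→4
  4='cc' goto c→5
  5='ccc' goto b→6
  6='cccb' goto c→7
  7='cccbc' goto ·  [P1 ends]
  8='a' goto a→9
  9='aa' goto c→10
  10='aac' goto a→11 b→12
  11='aaca' goto ·  [P3 ends]
  12='aacb' goto ·  [P4 ends]
  13='ca' goto ·  [P5 ends]

Failure links (BFS by depth):
  fail(1) 'b': from fail(0)=0 chase 'b': 0 ⇒ 0;  out={2}∪out(0)={2}
  fail(3) 'c': from fail(0)=0 chase 'c': 0 ⇒ 0;  out=∅∪out(0)=∅
  fail(8) 'a': from fail(0)=0 chase 'a': 0 ⇒ 0;  out=∅∪out(0)=∅
  fail(2) 'ba': from fail(1)=0 chase 'a': 0 ⇒ 8;  out={0}∪out(8)={0}
  fail(4) 'cc': from fail(3)=0 chase 'c': 0 ⇒ 3;  out=∅∪out(3)=∅
  fail(9) 'aa': from fail(8)=0 chase 'a': 0 ⇒ 8;  out=∅∪out(8)=∅
  fail(13) 'ca': from fail(3)=0 chase 'a': 0 ⇒ 8;  out={5}∪out(8)={5}
  fail(5) 'ccc': from fail(4)=3 chase 'c': 3 ⇒ 4;  out=∅∪out(4)=∅
  fail(10) 'aac': from fail(9)=8 chase 'c': 8→0 ⇒ 3;  out=∅∪out(3)=∅
  fail(6) 'cccb': from fail(5)=4 chase 'b': 4→3→0 ⇒ 1;  out=∅∪out(1)={2}
  fail(11) 'aaca': from fail(10)=3 chase 'a': 3 ⇒ 13;  out={3}∪out(13)={3,5}
  fail(12) 'aacb': from fail(10)=3 chase 'b': 3→0 ⇒ 1;  out={4}∪out(1)={2,4}
  fail(7) 'cccbc': from fail(6)=1 chase 'c': 1→0 ⇒ 3;  out={1}∪out(3)={1}

Run:
i=0 'b': node 0→1  ** P2@[0:0]
i=1 'c': node 1→3 ·f
i=2 'a': node 3→13  ** P5@[1:2]
i=3 'c': node 13→3 ·f
i=4 'c': node 3→4
i=5 'b': node 4→1 ·f  ** P2@[5:5]
i=6 'c': node 1→3 ·f
i=7 'a': node 3→13  ** P5@[6:7]
i=8 'a': node 13→9 ·f
i=9 'b': node 9→1 ·f  ** P2@[9:9]
i=10 'a': node 1→2  ** P0@[9:10]
i=11 'c': node 2→3 ·f
i=12 'a': node 3→13  ** P5@[11:12]
i=13 'b': node 13→1 ·f  ** P2@[13:13]
i=14 'b': node 1→1 ·f  ** P2@[14:14]
i=15 'b': node 1→1 ·f  ** P2@[15:15]
i=16 'b': node 1→1 ·f  ** P2@[16:16]
i=17 'c': node 1→3 ·f
i=18 'b': node 3→1 ·f  ** P2@[18:18]
i=19 'a': node 1→2  ** P0@[18:19]
i=20 'c': node 2→3 ·f
i=21 'b': node 3→1 ·f  ** P2@[21:21]
i=22 'a': node 1→2  ** P0@[21:22]
i=23 'b': node 2→1 ·f  ** P2@[23:23]
i=24 'a': node 1→2  ** P0@[23:24]
i=25 'c': node 2→3 ·f
i=26 'a': node 3→13  ** P5@[25:26]
i=27 'b': node 13→1 ·f  ** P2@[27:27]
i=28 'b': node 1→1 ·f  ** P2@[28:28]
i=29 'a': node 1→2  ** P0@[28:29]
i=30 'c': node 2→3 ·f
i=31 'c': node 3→4
i=32 'a': node 4→13 ·f  ** P5@[31:32]
i=33 'a': node 13→9 ·f
i=34 'c': node 9→10
i=35 'a': node 10→11  ** P3@[32:35],P5@[34:35]
i=36 'b': node 11→1 ·f  ** P2@[36:36]
i=37 'a': node 1→2  ** P0@[36:37]
i=38 'a': node 2→9 ·f
i=39 'c': node 9→10
i=40 'a': node 10→11  ** P3@[37:40],P5@[39:40]
i=41 'c': node 11→3 ·f
i=42 'c': node 3→4
i=43 'c': node 4→5
i=44 'b': node 5→6  ** P2@[44:44]
i=45 'c': node 6→7  ** P1@[41:45]
i=46 'b': node 7→1 ·f  ** P2@[46:46]
i=47 'b': node 1→1 ·f  ** P2@[47:47]
i=48 'a': node 1→2  ** P0@[47:48]
i=49 'a': node 2→9 ·f
i=50 'a': node 9→9 ·f
i=51 'c': node 9→10
i=52 'b': node 10→12  ** P2@[52:52],P4@[49:52]
i=53 'a': node 12→2 ·f  ** P0@[52:53]
i=54 'a': node 2→9 ·f
i=55 'a': node 9→9 ·f
i=56 'c': node 9→10
i=57 'b': node 10→12  ** P2@[57:57],P4@[54:57]
i=58 'c': node 12→3 ·f
i=59 'a': node 3→13  ** P5@[58:59]
i=60 'a': node 13→9 ·f

All matches (sorted): [[0,2],[2,5],[5,2],[7,5],[9,2],[10,0],[12,5],[13,2],[14,2],[15,2],[16,2],[18,2],[19,0],[21,2],[22,0],[23,2],[24,0],[26,5],[27,2],[28,2],[29,0],[32,5],[35,3],[35,5],[36,2],[37,0],[40,3],[40,5],[44,2],[45,1],[46,2],[47,2],[48,0],[52,2],[52,4],[53,0],[57,2],[57,4],[59,5]]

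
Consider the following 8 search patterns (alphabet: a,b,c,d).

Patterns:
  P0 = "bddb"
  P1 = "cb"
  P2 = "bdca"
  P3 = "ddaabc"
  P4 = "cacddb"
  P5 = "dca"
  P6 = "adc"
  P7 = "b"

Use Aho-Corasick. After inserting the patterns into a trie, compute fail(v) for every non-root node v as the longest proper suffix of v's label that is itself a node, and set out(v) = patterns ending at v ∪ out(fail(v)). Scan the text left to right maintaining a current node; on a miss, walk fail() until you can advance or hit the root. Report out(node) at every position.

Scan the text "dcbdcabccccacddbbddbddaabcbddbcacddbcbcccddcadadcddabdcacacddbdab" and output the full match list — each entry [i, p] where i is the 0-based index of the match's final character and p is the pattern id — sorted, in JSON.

Build:
Trie (insert patterns):
  n0 'ε': a→22 b→1 c→5 d→9
  n1 'b': d→2  ←P7
  n2 'bd': c→7 d→3
  n3 'bdd': b→4
  n4 'bddb': ·  ←P0
  n5 'c': a→15 b→6
  n6 'cb': ·  ←P1
  n7 'bdc': a→8
  n8 'bdca': ·  ←P2
  n9 'd': c→20 d→10
  n10 'dd': a→11
  n11 'dda': a→12
  n12 'ddaa': b→13
  n13 'ddaab': c→14
  n14 'ddaabc': ·  ←P3
  n15 'ca': c→16
  n16 'cac': d→17
  n17 'cacd': d→18
  n18 'cacdd': b→19
  n19 'cacddb': ·  ←P4
  n20 'dc': a→21
  n21 'dca': ·  ←P5
  n22 'a': d→23
  n23 'ad': c→24
  n24 'adc': ·  ←P6

Failure links (BFS by depth):
  fail(1) 'b': from fail(0)=0 chase 'b': 0 ⇒ 0;  out={7}∪out(0)={7}
  fail(5) 'c': from fail(0)=0 chase 'c': 0 ⇒ 0;  out=∅∪out(0)=∅
  fail(9) 'd': from fail(0)=0 chase 'd': 0 ⇒ 0;  out=∅∪out(0)=∅
  fail(22) 'a': from fail(0)=0 chase 'a': 0 ⇒ 0;  out=∅∪out(0)=∅
  fail(2) 'bd': from fail(1)=0 chase 'd': 0 ⇒ 9;  out=∅∪out(9)=∅
  fail(6) 'cb': from fail(5)=0 chase 'b': 0 ⇒ 1;  out={1}∪out(1)={1,7}
  fail(10) 'dd': from fail(9)=0 chase 'd': 0 ⇒ 9;  out=∅∪out(9)=∅
  fail(15) 'ca': from fail(5)=0 chase 'a': 0 ⇒ 22;  out=∅∪out(22)=∅
  fail(20) 'dc': from fail(9)=0 chase 'c': 0 ⇒ 5;  out=∅∪out(5)=∅
  fail(23) 'ad': from fail(22)=0 chase 'd': 0 ⇒ 9;  out=∅∪out(9)=∅
  fail(3) 'bdd': from fail(2)=9 chase 'd': 9 ⇒ 10;  out=∅∪out(10)=∅
  fail(7) 'bdc': from fail(2)=9 chase 'c': 9 ⇒ 20;  out=∅∪out(20)=∅
  fail(11) 'dda': from fail(10)=9 chase 'a': 9→0 ⇒ 22;  out=∅∪out(22)=∅
  fail(16) 'cac': from fail(15)=22 chase 'c': 22→0 ⇒ 5;  out=∅∪out(5)=∅
  fail(21) 'dca': from fail(20)=5 chase 'a': 5 ⇒ 15;  out={5}∪out(15)={5}
  fail(24) 'adc': from fail(23)=9 chase 'c': 9 ⇒ 20;  out={6}∪out(20)={6}
  fail(4) 'bddb': from fail(3)=10 chase 'b': 10→9→0 ⇒ 1;  out={0}∪out(1)={0,7}
  fail(8) 'bdca': from fail(7)=20 chase 'a': 20 ⇒ 21;  out={2}∪out(21)={2,5}
  fail(12) 'ddaa': from fail(11)=22 chase 'a': 22→0 ⇒ 22;  out=∅∪out(22)=∅
  fail(17) 'cacd': from fail(16)=5 chase 'd': 5→0 ⇒ 9;  out=∅∪out(9)=∅
  fail(13) 'ddaab': from fail(12)=22 chase 'b': 22→0 ⇒ 1;  out=∅∪out(1)={7}
  fail(18) 'cacdd': from fail(17)=9 chase 'd': 9 ⇒ 10;  out=∅∪out(10)=∅
  fail(14) 'ddaabc': from fail(13)=1 chase 'c': 1→0 ⇒ 5;  out={3}∪out(5)={3}
  fail(19) 'cacddb': from fail(18)=10 chase 'b': 10→9→0 ⇒ 1;  out={4}∪out(1)={4,7}

Scan:
i=0 'd': node 0→9
i=1 'c': node 9→20
i=2 'b': node 20→6 (via fail)  → match P1@[1:2],P7@[2:2]
i=3 'd': node 6→2 (via fail)
i=4 'c': node 2→7
i=5 'a': node 7→8  → match P2@[2:5],P5@[3:5]
i=6 'b': node 8→1 (via fail)  → match P7@[6:6]
i=7 'c': node 1→5 (via fail)
i=8 'c': node 5→5 (via fail)
i=9 'c': node 5→5 (via fail)
i=10 'c': node 5→5 (via fail)
i=11 'a': node 5→15
i=12 'c': node 15→16
i=13 'd': node 16→17
i=14 'd': node 17→18
i=15 'b': node 18→19  → match P4@[10:15],P7@[15:15]
i=16 'b': node 19→1 (via fail)  → match P7@[16:16]
i=17 'd': node 1→2
i=18 'd': node 2→3
i=19 'b': node 3→4  → match P0@[16:19],P7@[19:19]
i=20 'd': node 4→2 (via fail)
i=21 'd': node 2→3
i=22 'a': node 3→11 (via fail)
i=23 'a': node 11→12
i=24 'b': node 12→13  → match P7@[24:24]
i=25 'c': node 13→14  → match P3@[20:25]
i=26 'b': node 14→6 (via fail)  → match P1@[25:26],P7@[26:26]
i=27 'd': node 6→2 (via fail)
i=28 'd': node 2→3
i=29 'b': node 3→4  → match P0@[26:29],P7@[29:29]
i=30 'c': node 4→5 (via fail)
i=31 'a': node 5→15
i=32 'c': node 15→16
i=33 'd': node 16→17
i=34 'd': node 17→18
i=35 'b': node 18→19  → match P4@[30:35],P7@[35:35]
i=36 'c': node 19→5 (via fail)
i=37 'b': node 5→6  → match P1@[36:37],P7@[37:37]
i=38 'c': node 6→5 (via fail)
i=39 'c': node 5→5 (via fail)
i=40 'c': node 5→5 (via fail)
i=41 'd': node 5→9 (via fail)
i=42 'd': node 9→10
i=43 'c': node 10→20 (via fail)
i=44 'a': node 20→21  → match P5@[42:44]
i=45 'd': node 21→23 (via fail)
i=46 'a': node 23→22 (via fail)
i=47 'd': node 22→23
i=48 'c': node 23→24  → match P6@[46:48]
i=49 'd': node 24→9 (via fail)
i=50 'd': node 9→10
i=51 'a': node 10→11
i=52 'b': node 11→1 (via fail)  → match P7@[52:52]
i=53 'd': node 1→2
i=54 'c': node 2→7
i=55 'a': node 7→8  → match P2@[52:55],P5@[53:55]
i=56 'c': node 8→16 (via fail)
i=57 'a': node 16→15 (via fail)
i=58 'c': node 15→16
i=59 'd': node 16→17
i=60 'd': node 17→18
i=61 'b': node 18→19  → match P4@[56:61],P7@[61:61]
i=62 'd': node 19→2 (via fail)
i=63 'a': node 2→22 (via fail)
i=64 'b': node 22→1 (via fail)  → match P7@[64:64]

Result: [[2,1],[2,7],[5,2],[5,5],[6,7],[15,4],[15,7],[16,7],[19,0],[19,7],[24,7],[25,3],[26,1],[26,7],[29,0],[29,7],[35,4],[35,7],[37,1],[37,7],[44,5],[48,6],[52,7],[55,2],[55,5],[61,4],[61,7],[64,7]]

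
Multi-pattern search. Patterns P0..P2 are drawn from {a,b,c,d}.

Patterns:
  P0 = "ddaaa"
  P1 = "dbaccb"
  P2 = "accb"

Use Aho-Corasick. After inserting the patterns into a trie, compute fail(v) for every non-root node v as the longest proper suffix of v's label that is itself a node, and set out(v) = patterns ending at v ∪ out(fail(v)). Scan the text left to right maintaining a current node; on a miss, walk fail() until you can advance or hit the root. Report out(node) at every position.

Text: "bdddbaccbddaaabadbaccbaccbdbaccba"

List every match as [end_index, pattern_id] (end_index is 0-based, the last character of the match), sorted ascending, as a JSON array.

Build:
Trie nodes:
  0='ε' goto a→11 d→1
  1='d' goto b→6 d→2
  2='dd' goto a→3
  3='dda' goto a→4
  4='ddaa' goto a→5
  5='ddaaa' goto ·  ←P0
  6='db' goto a→7
  7='dba' goto c→8
  8='dbac' goto c→9
  9='dbacc' goto b→10
  10='dbaccb' goto ·  ←P1
  11='a' goto c→12
  12='ac' goto c→13
  13='acc' goto b→14
  14='accb' goto ·  ←P2

BFS fail/out derivation:
  fail(1) 'd': from fail(0)=0 chase 'd': 0 ⇒ 0;  out=∅∪out(0)=∅
  fail(11) 'a': from fail(0)=0 chase 'a': 0 ⇒ 0;  out=∅∪out(0)=∅
  fail(2) 'dd': from fail(1)=0 chase 'd': 0 ⇒ 1;  out=∅∪out(1)=∅
  fail(6) 'db': from fail(1)=0 chase 'b': 0 ⇒ 0;  out=∅∪out(0)=∅
  fail(12) 'ac': from fail(11)=0 chase 'c': 0 ⇒ 0;  out=∅∪out(0)=∅
  fail(3) 'dda': from fail(2)=1 chase 'a': 1→0 ⇒ 11;  out=∅∪out(11)=∅
  fail(7) 'dba': from fail(6)=0 chase 'a': 0 ⇒ 11;  out=∅∪out(11)=∅
  fail(13) 'acc': from fail(12)=0 chase 'c': 0 ⇒ 0;  out=∅∪out(0)=∅
  fail(4) 'ddaa': from fail(3)=11 chase 'a': 11→0 ⇒ 11;  out=∅∪out(11)=∅
  fail(8) 'dbac': from fail(7)=11 chase 'c': 11 ⇒ 12;  out=∅∪out(12)=∅
  fail(14) 'accb': from fail(13)=0 chase 'b': 0 ⇒ 0;  out={2}∪out(0)={2}
  fail(5) 'ddaaa': from fail(4)=11 chase 'a': 11→0 ⇒ 11;  out={0}∪out(11)={0}
  fail(9) 'dbacc': from fail(8)=12 chase 'c': 12 ⇒ 13;  out=∅∪out(13)=∅
  fail(10) 'dbaccb': from fail(9)=13 chase 'b': 13 ⇒ 14;  out={1}∪out(14)={1,2}

Text stream:
i=0 'b': node 0→0
i=1 'd': node 0→1
i=2 'd': node 1→2
i=3 'd': node 2→2 ·f
i=4 'b': node 2→6 ·f
i=5 'a': node 6→7
i=6 'c': node 7→8
i=7 'c': node 8→9
i=8 'b': node 9→10  → match P1@[3:8],P2@[5:8]
i=9 'd': node 10→1 ·f
i=10 'd': node 1→2
i=11 'a': node 2→3
i=12 'a': node 3→4
i=13 'a': node 4→5  → match P0@[9:13]
i=14 'b': node 5→0 ·f
i=15 'a': node 0→11
i=16 'd': node 11→1 ·f
i=17 'b': node 1→6
i=18 'a': node 6→7
i=19 'c': node 7→8
i=20 'c': node 8→9
i=21 'b': node 9→10  → match P1@[16:21],P2@[18:21]
i=22 'a': node 10→11 ·f
i=23 'c': node 11→12
i=24 'c': node 12→13
i=25 'b': node 13→14  → match P2@[22:25]
i=26 'd': node 14→1 ·f
i=27 'b': node 1→6
i=28 'a': node 6→7
i=29 'c': node 7→8
i=30 'c': node 8→9
i=31 'b': node 9→10  → match P1@[26:31],P2@[28:31]
i=32 'a': node 10→11 ·f

All matches (sorted): [[8,1],[8,2],[13,0],[21,1],[21,2],[25,2],[31,1],[31,2]]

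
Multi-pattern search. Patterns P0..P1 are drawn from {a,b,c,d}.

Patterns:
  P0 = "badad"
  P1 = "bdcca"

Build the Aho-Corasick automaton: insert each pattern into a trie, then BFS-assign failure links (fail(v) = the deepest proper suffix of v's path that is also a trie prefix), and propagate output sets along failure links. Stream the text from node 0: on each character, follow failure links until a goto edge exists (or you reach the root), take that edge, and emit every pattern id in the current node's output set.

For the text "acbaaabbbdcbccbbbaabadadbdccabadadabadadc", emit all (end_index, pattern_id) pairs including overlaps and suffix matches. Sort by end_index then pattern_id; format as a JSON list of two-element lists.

Construct AC machine:
Trie (insert patterns):
  n0 'ε': b→1
  n1 'b': a→2 d→6
  n2 'ba': d→3
  n3 'bad': a→4
  n4 'bada': d→5
  n5 'badad': ·  [P0 ends]
  n6 'bd': c→7
  n7 'bdc': c→8
  n8 'bdcc': a→9
  n9 'bdcca': ·  [P1 ends]

BFS fail/out derivation:
  fail(1) 'b': from fail(0)=0 chase 'b': 0 ⇒ 0;  out=∅∪out(0)=∅
  fail(2) 'ba': from fail(1)=0 chase 'a': 0 ⇒ 0;  out=∅∪out(0)=∅
  fail(6) 'bd': from fail(1)=0 chase 'd': 0 ⇒ 0;  out=∅∪out(0)=∅
  fail(3) 'bad': from fail(2)=0 chase 'd': 0 ⇒ 0;  out=∅∪out(0)=∅
  fail(7) 'bdc': from fail(6)=0 chase 'c': 0 ⇒ 0;  out=∅∪out(0)=∅
  fail(4) 'bada': from fail(3)=0 chase 'a': 0 ⇒ 0;  out=∅∪out(0)=∅
  fail(8) 'bdcc': from fail(7)=0 chase 'c': 0 ⇒ 0;  out=∅∪out(0)=∅
  fail(5) 'badad': from fail(4)=0 chase 'd': 0 ⇒ 0;  out={0}∪out(0)={0}
  fail(9) 'bdcca': from fail(8)=0 chase 'a': 0 ⇒ 0;  out={1}∪out(0)={1}

Text stream:
[0] read 'a'  n0⇒n0
[1] read 'c'  n0⇒n0
[2] read 'b'  n0⇒n1
[3] read 'a'  n1⇒n2
[4] read 'a'  n2⇒n0 (via fail)
[5] read 'a'  n0⇒n0
[6] read 'b'  n0⇒n1
[7] read 'b'  n1⇒n1 (via fail)
[8] read 'b'  n1⇒n1 (via fail)
[9] read 'd'  n1⇒n6
[10] read 'c'  n6⇒n7
[11] read 'b'  n7⇒n1 (via fail)
[12] read 'c'  n1⇒n0 (via fail)
[13] read 'c'  n0⇒n0
[14] read 'b'  n0⇒n1
[15] read 'b'  n1⇒n1 (via fail)
[16] read 'b'  n1⇒n1 (via fail)
[17] read 'a'  n1⇒n2
[18] read 'a'  n2⇒n0 (via fail)
[19] read 'b'  n0⇒n1
[20] read 'a'  n1⇒n2
[21] read 'd'  n2⇒n3
[22] read 'a'  n3⇒n4
[23] read 'd'  n4⇒n5  emit P0@[19:23]
[24] read 'b'  n5⇒n1 (via fail)
[25] read 'd'  n1⇒n6
[26] read 'c'  n6⇒n7
[27] read 'c'  n7⇒n8
[28] read 'a'  n8⇒n9  emit P1@[24:28]
[29] read 'b'  n9⇒n1 (via fail)
[30] read 'a'  n1⇒n2
[31] read 'd'  n2⇒n3
[32] read 'a'  n3⇒n4
[33] read 'd'  n4⇒n5  emit P0@[29:33]
[34] read 'a'  n5⇒n0 (via fail)
[35] read 'b'  n0⇒n1
[36] read 'a'  n1⇒n2
[37] read 'd'  n2⇒n3
[38] read 'a'  n3⇒n4
[39] read 'd'  n4⇒n5  emit P0@[35:39]
[40] read 'c'  n5⇒n0 (via fail)

Result: [[23,0],[28,1],[33,0],[39,0]]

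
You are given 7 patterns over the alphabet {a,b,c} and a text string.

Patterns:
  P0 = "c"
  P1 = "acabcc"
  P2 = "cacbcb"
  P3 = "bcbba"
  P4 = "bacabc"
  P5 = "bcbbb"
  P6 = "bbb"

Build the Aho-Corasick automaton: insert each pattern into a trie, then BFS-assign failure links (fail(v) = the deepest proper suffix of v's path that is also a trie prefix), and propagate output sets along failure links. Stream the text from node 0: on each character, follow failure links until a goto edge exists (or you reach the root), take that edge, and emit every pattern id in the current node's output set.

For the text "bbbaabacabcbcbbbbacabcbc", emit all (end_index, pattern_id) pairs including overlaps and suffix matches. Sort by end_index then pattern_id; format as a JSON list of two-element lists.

Construct AC machine:
Trie (insert patterns):
  0='ε' goto a→2 b→13 c→1
  1='c' goto a→8  ←P0
  2='a' goto c→3
  3='ac' goto a→4
  4='aca' goto b→5
  5='acab' goto c→6
  6='acabc' goto c→7
  7='acabcc' goto ·  ←P1
  8='ca' goto c→9
  9='cac' goto b→10
  10='cacb' goto c→11
  11='cacbc' goto b→12
  12='cacbcb' goto ·  ←P2
  13='b' goto a→18 b→24 c→14
  14='bc' goto b→15
  15='bcb' goto b→16
  16='bcbb' goto a→17 b→23
  17='bcbba' goto ·  ←P3
  18='ba' goto c→19
  19='bac' goto a→20
  20='baca' goto b→21
  21='bacab' goto c→22
  22='bacabc' goto ·  ←P4
  23='bcbbb' goto ·  ←P5
  24='bb' goto b→25
  25='bbb' goto ·  ←P6

BFS fail/out derivation:
  fail(1) 'c': from fail(0)=0 chase 'c': 0 ⇒ 0;  out={0}∪out(0)={0}
  fail(2) 'a': from fail(0)=0 chase 'a': 0 ⇒ 0;  out=∅∪out(0)=∅
  fail(13) 'b': from fail(0)=0 chase 'b': 0 ⇒ 0;  out=∅∪out(0)=∅
  fail(3) 'ac': from fail(2)=0 chase 'c': 0 ⇒ 1;  out=∅∪out(1)={0}
  fail(8) 'ca': from fail(1)=0 chase 'a': 0 ⇒ 2;  out=∅∪out(2)=∅
  fail(14) 'bc': from fail(13)=0 chase 'c': 0 ⇒ 1;  out=∅∪out(1)={0}
  fail(18) 'ba': from fail(13)=0 chase 'a': 0 ⇒ 2;  out=∅∪out(2)=∅
  fail(24) 'bb': from fail(13)=0 chase 'b': 0 ⇒ 13;  out=∅∪out(13)=∅
  fail(4) 'aca': from fail(3)=1 chase 'a': 1 ⇒ 8;  out=∅∪out(8)=∅
  fail(9) 'cac': from fail(8)=2 chase 'c': 2 ⇒ 3;  out=∅∪out(3)={0}
  fail(15) 'bcb': from fail(14)=1 chase 'b': 1→0 ⇒ 13;  out=∅∪out(13)=∅
  fail(19) 'bac': from fail(18)=2 chase 'c': 2 ⇒ 3;  out=∅∪out(3)={0}
  fail(25) 'bbb': from fail(24)=13 chase 'b': 13 ⇒ 24;  out={6}∪out(24)={6}
  fail(5) 'acab': from fail(4)=8 chase 'b': 8→2→0 ⇒ 13;  out=∅∪out(13)=∅
  fail(10) 'cacb': from fail(9)=3 chase 'b': 3→1→0 ⇒ 13;  out=∅∪out(13)=∅
  fail(16) 'bcbb': from fail(15)=13 chase 'b': 13 ⇒ 24;  out=∅∪out(24)=∅
  fail(20) 'baca': from fail(19)=3 chase 'a': 3 ⇒ 4;  out=∅∪out(4)=∅
  fail(6) 'acabc': from fail(5)=13 chase 'c': 13 ⇒ 14;  out=∅∪out(14)={0}
  fail(11) 'cacbc': from fail(10)=13 chase 'c': 13 ⇒ 14;  out=∅∪out(14)={0}
  fail(17) 'bcbba': from fail(16)=24 chase 'a': 24→13 ⇒ 18;  out={3}∪out(18)={3}
  fail(21) 'bacab': from fail(20)=4 chase 'b': 4 ⇒ 5;  out=∅∪out(5)=∅
  fail(23) 'bcbbb': from fail(16)=24 chase 'b': 24 ⇒ 25;  out={5}∪out(25)={5,6}
  fail(7) 'acabcc': from fail(6)=14 chase 'c': 14→1→0 ⇒ 1;  out={1}∪out(1)={0,1}
  fail(12) 'cacbcb': from fail(11)=14 chase 'b': 14 ⇒ 15;  out={2}∪out(15)={2}
  fail(22) 'bacabc': from fail(21)=5 chase 'c': 5 ⇒ 6;  out={4}∪out(6)={0,4}

Run:
[0] read 'b'  n0⇒n13
[1] read 'b'  n13⇒n24
[2] read 'b'  n24⇒n25  emit P6@[0:2]
[3] read 'a'  n25⇒n18 (fail-walked)
[4] read 'a'  n18⇒n2 (fail-walked)
[5] read 'b'  n2⇒n13 (fail-walked)
[6] read 'a'  n13⇒n18
[7] read 'c'  n18⇒n19  emit P0@[7:7]
[8] read 'a'  n19⇒n20
[9] read 'b'  n20⇒n21
[10] read 'c'  n21⇒n22  emit P0@[10:10],P4@[5:10]
[11] read 'b'  n22⇒n15 (fail-walked)
[12] read 'c'  n15⇒n14 (fail-walked)  emit P0@[12:12]
[13] read 'b'  n14⇒n15
[14] read 'b'  n15⇒n16
[15] read 'b'  n16⇒n23  emit P5@[11:15],P6@[13:15]
[16] read 'b'  n23⇒n25 (fail-walked)  emit P6@[14:16]
[17] read 'a'  n25⇒n18 (fail-walked)
[18] read 'c'  n18⇒n19  emit P0@[18:18]
[19] read 'a'  n19⇒n20
[20] read 'b'  n20⇒n21
[21] read 'c'  n21⇒n22  emit P0@[21:21],P4@[16:21]
[22] read 'b'  n22⇒n15 (fail-walked)
[23] read 'c'  n15⇒n14 (fail-walked)  emit P0@[23:23]

All matches (sorted): [[2,6],[7,0],[10,0],[10,4],[12,0],[15,5],[15,6],[16,6],[18,0],[21,0],[21,4],[23,0]]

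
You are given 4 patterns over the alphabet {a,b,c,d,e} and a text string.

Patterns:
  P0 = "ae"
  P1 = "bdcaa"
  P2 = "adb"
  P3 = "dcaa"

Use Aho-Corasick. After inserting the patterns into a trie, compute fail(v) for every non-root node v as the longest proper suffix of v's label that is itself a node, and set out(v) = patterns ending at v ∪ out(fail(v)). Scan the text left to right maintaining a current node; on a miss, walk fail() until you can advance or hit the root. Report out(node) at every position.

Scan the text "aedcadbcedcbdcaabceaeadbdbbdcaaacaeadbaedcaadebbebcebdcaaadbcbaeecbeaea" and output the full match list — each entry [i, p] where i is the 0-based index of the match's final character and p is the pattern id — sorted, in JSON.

Build automaton:
Trie (insert patterns):
  n0 'ε': a→1 b→3 d→10
  n1 'a': d→8 e→2
  n2 'ae': ·  [P0 ends]
  n3 'b': d→4
  n4 'bd': c→5
  n5 'bdc': a→6
  n6 'bdca': a→7
  n7 'bdcaa': ·  [P1 ends]
  n8 'ad': b→9
  n9 'adb': ·  [P2 ends]
  n10 'd': c→11
  n11 'dc': a→12
  n12 'dca': a→13
  n13 'dcaa': ·  [P3 ends]

Failure links (BFS by depth):
  fail(1) 'a': from fail(0)=0 chase 'a': 0 ⇒ 0;  out=∅∪out(0)=∅
  fail(3) 'b': from fail(0)=0 chase 'b': 0 ⇒ 0;  out=∅∪out(0)=∅
  fail(10) 'd': from fail(0)=0 chase 'd': 0 ⇒ 0;  out=∅∪out(0)=∅
  fail(2) 'ae': from fail(1)=0 chase 'e': 0 ⇒ 0;  out={0}∪out(0)={0}
  fail(4) 'bd': from fail(3)=0 chase 'd': 0 ⇒ 10;  out=∅∪out(10)=∅
  fail(8) 'ad': from fail(1)=0 chase 'd': 0 ⇒ 10;  out=∅∪out(10)=∅
  fail(11) 'dc': from fail(10)=0 chase 'c': 0 ⇒ 0;  out=∅∪out(0)=∅
  fail(5) 'bdc': from fail(4)=10 chase 'c': 10 ⇒ 11;  out=∅∪out(11)=∅
  fail(9) 'adb': from fail(8)=10 chase 'b': 10→0 ⇒ 3;  out={2}∪out(3)={2}
  fail(12) 'dca': from fail(11)=0 chase 'a': 0 ⇒ 1;  out=∅∪out(1)=∅
  fail(6) 'bdca': from fail(5)=11 chase 'a': 11 ⇒ 12;  out=∅∪out(12)=∅
  fail(13) 'dcaa': from fail(12)=1 chase 'a': 1→0 ⇒ 1;  out={3}∪out(1)={3}
  fail(7) 'bdcaa': from fail(6)=12 chase 'a': 12 ⇒ 13;  out={1}∪out(13)={1,3}

Scan:
pos 0 'a': at 1
pos 1 'e': at 2  ** P0@[0:1]
pos 2 'd': at 10 (fail-walked)
pos 3 'c': at 11
pos 4 'a': at 12
pos 5 'd': at 8 (fail-walked)
pos 6 'b': at 9  ** P2@[4:6]
pos 7 'c': at 0 (fail-walked)
pos 8 'e': at 0
pos 9 'd': at 10
pos 10 'c': at 11
pos 11 'b': at 3 (fail-walked)
pos 12 'd': at 4
pos 13 'c': at 5
pos 14 'a': at 6
pos 15 'a': at 7  ** P1@[11:15],P3@[12:15]
pos 16 'b': at 3 (fail-walked)
pos 17 'c': at 0 (fail-walked)
pos 18 'e': at 0
pos 19 'a': at 1
pos 20 'e': at 2  ** P0@[19:20]
pos 21 'a': at 1 (fail-walked)
pos 22 'd': at 8
pos 23 'b': at 9  ** P2@[21:23]
pos 24 'd': at 4 (fail-walked)
pos 25 'b': at 3 (fail-walked)
pos 26 'b': at 3 (fail-walked)
pos 27 'd': at 4
pos 28 'c': at 5
pos 29 'a': at 6
pos 30 'a': at 7  ** P1@[26:30],P3@[27:30]
pos 31 'a': at 1 (fail-walked)
pos 32 'c': at 0 (fail-walked)
pos 33 'a': at 1
pos 34 'e': at 2  ** P0@[33:34]
pos 35 'a': at 1 (fail-walked)
pos 36 'd': at 8
pos 37 'b': at 9  ** P2@[35:37]
pos 38 'a': at 1 (fail-walked)
pos 39 'e': at 2  ** P0@[38:39]
pos 40 'd': at 10 (fail-walked)
pos 41 'c': at 11
pos 42 'a': at 12
pos 43 'a': at 13  ** P3@[40:43]
pos 44 'd': at 8 (fail-walked)
pos 45 'e': at 0 (fail-walked)
pos 46 'b': at 3
pos 47 'b': at 3 (fail-walked)
pos 48 'e': at 0 (fail-walked)
pos 49 'b': at 3
pos 50 'c': at 0 (fail-walked)
pos 51 'e': at 0
pos 52 'b': at 3
pos 53 'd': at 4
pos 54 'c': at 5
pos 55 'a': at 6
pos 56 'a': at 7  ** P1@[52:56],P3@[53:56]
pos 57 'a': at 1 (fail-walked)
pos 58 'd': at 8
pos 59 'b': at 9  ** P2@[57:59]
pos 60 'c': at 0 (fail-walked)
pos 61 'b': at 3
pos 62 'a': at 1 (fail-walked)
pos 63 'e': at 2  ** P0@[62:63]
pos 64 'e': at 0 (fail-walked)
pos 65 'c': at 0
pos 66 'b': at 3
pos 67 'e': at 0 (fail-walked)
pos 68 'a': at 1
pos 69 'e': at 2  ** P0@[68:69]
pos 70 'a': at 1 (fail-walked)

Matches: [[1,0],[6,2],[15,1],[15,3],[20,0],[23,2],[30,1],[30,3],[34,0],[37,2],[39,0],[43,3],[56,1],[56,3],[59,2],[63,0],[69,0]]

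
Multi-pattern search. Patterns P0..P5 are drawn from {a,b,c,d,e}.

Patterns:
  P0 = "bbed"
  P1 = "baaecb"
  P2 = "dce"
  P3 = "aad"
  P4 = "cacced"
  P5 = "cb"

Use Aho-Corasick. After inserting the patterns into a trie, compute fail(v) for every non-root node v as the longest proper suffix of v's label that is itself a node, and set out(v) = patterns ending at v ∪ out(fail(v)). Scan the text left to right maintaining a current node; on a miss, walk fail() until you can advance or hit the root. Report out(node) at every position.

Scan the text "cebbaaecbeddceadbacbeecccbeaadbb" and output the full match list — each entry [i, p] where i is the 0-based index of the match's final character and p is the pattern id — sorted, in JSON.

Construct AC machine:
Trie (insert patterns):
  n0 'ε': a→13 b→1 c→16 d→10
  n1 'b': a→5 b→2
  n2 'bb': e→3
  n3 'bbe': d→4
  n4 'bbed': ·  [P0 ends]
  n5 'ba': a→6
  n6 'baa': e→7
  n7 'baae': c→8
  n8 'baaec': b→9
  n9 'baaecb': ·  [P1 ends]
  n10 'd': c→11
  n11 'dc': e→12
  n12 'dce': ·  [P2 ends]
  n13 'a': a→14
  n14 'aa': d→15
  n15 'aad': ·  [P3 ends]
  n16 'c': a→17 b→22
  n17 'ca': c→18
  n18 'cac': c→19
  n19 'cacc': e→20
  n20 'cacce': d→21
  n21 'cacced': ·  [P4 ends]
  n22 'cb': ·  [P5 ends]

Failure links (BFS by depth):
  n1('b'): parent n0 fail=0; on 'b' 0 → fail=0;  out ∅∪∅=∅
  n10('d'): parent n0 fail=0; on 'd' 0 → fail=0;  out ∅∪∅=∅
  n13('a'): parent n0 fail=0; on 'a' 0 → fail=0;  out ∅∪∅=∅
  n16('c'): parent n0 fail=0; on 'c' 0 → fail=0;  out ∅∪∅=∅
  n2('bb'): parent n1 fail=0; on 'b' 0 → fail=1;  out ∅∪∅=∅
  n5('ba'): parent n1 fail=0; on 'a' 0 → fail=13;  out ∅∪∅=∅
  n11('dc'): parent n10 fail=0; on 'c' 0 → fail=16;  out ∅∪∅=∅
  n14('aa'): parent n13 fail=0; on 'a' 0 → fail=13;  out ∅∪∅=∅
  n17('ca'): parent n16 fail=0; on 'a' 0 → fail=13;  out ∅∪∅=∅
  n22('cb'): parent n16 fail=0; on 'b' 0 → fail=1;  out {5}∪∅={5}
  n3('bbe'): parent n2 fail=1; on 'e' 1→0 → fail=0;  out ∅∪∅=∅
  n6('baa'): parent n5 fail=13; on 'a' 13 → fail=14;  out ∅∪∅=∅
  n12('dce'): parent n11 fail=16; on 'e' 16→0 → fail=0;  out {2}∪∅={2}
  n15('aad'): parent n14 fail=13; on 'd' 13→0 → fail=10;  out {3}∪∅={3}
  n18('cac'): parent n17 fail=13; on 'c' 13→0 → fail=16;  out ∅∪∅=∅
  n4('bbed'): parent n3 fail=0; on 'd' 0 → fail=10;  out {0}∪∅={0}
  n7('baae'): parent n6 fail=14; on 'e' 14→13→0 → fail=0;  out ∅∪∅=∅
  n19('cacc'): parent n18 fail=16; on 'c' 16→0 → fail=16;  out ∅∪∅=∅
  n8('baaec'): parent n7 fail=0; on 'c' 0 → fail=16;  out ∅∪∅=∅
  n20('cacce'): parent n19 fail=16; on 'e' 16→0 → fail=0;  out ∅∪∅=∅
  n9('baaecb'): parent n8 fail=16; on 'b' 16 → fail=22;  out {1}∪{5}={1,5}
  n21('cacced'): parent n20 fail=0; on 'd' 0 → fail=10;  out {4}∪∅={4}

Run:
pos 0 'c': at 16
pos 1 'e': at 0 (via fail)
pos 2 'b': at 1
pos 3 'b': at 2
pos 4 'a': at 5 (via fail)
pos 5 'a': at 6
pos 6 'e': at 7
pos 7 'c': at 8
pos 8 'b': at 9  → match P1@[3:8],P5@[7:8]
pos 9 'e': at 0 (via fail)
pos 10 'd': at 10
pos 11 'd': at 10 (via fail)
pos 12 'c': at 11
pos 13 'e': at 12  → match P2@[11:13]
pos 14 'a': at 13 (via fail)
pos 15 'd': at 10 (via fail)
pos 16 'b': at 1 (via fail)
pos 17 'a': at 5
pos 18 'c': at 16 (via fail)
pos 19 'b': at 22  → match P5@[18:19]
pos 20 'e': at 0 (via fail)
pos 21 'e': at 0
pos 22 'c': at 16
pos 23 'c': at 16 (via fail)
pos 24 'c': at 16 (via fail)
pos 25 'b': at 22  → match P5@[24:25]
pos 26 'e': at 0 (via fail)
pos 27 'a': at 13
pos 28 'a': at 14
pos 29 'd': at 15  → match P3@[27:29]
pos 30 'b': at 1 (via fail)
pos 31 'b': at 2

Result: [[8,1],[8,5],[13,2],[19,5],[25,5],[29,3]]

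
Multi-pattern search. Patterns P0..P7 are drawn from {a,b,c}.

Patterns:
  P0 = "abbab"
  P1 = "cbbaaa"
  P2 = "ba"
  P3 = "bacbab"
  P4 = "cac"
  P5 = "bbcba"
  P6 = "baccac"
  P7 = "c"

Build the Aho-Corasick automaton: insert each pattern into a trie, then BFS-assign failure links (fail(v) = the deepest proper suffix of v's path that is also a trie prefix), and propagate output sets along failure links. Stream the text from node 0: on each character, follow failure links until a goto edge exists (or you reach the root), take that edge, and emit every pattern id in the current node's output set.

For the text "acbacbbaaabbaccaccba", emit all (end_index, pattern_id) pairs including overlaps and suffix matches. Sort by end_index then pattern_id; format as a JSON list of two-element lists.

Build:
Trie nodes:
  n0 'ε': a→1 b→12 c→6
  n1 'a': b→2
  n2 'ab': b→3
  n3 'abb': a→4
  n4 'abba': b→5
  n5 'abbab': ·  [P0 ends]
  n6 'c': a→18 b→7  [P7 ends]
  n7 'cb': b→8
  n8 'cbb': a→9
  n9 'cbba': a→10
  n10 'cbbaa': a→11
  n11 'cbbaaa': ·  [P1 ends]
  n12 'b': a→13 b→20
  n13 'ba': c→14  [P2 ends]
  n14 'bac': b→15 c→24
  n15 'bacb': a→16
  n16 'bacba': b→17
  n17 'bacbab': ·  [P3 ends]
  n18 'ca': c→19
  n19 'cac': ·  [P4 ends]
  n20 'bb': c→21
  n21 'bbc': b→22
  n22 'bbcb': a→23
  n23 'bbcba': ·  [P5 ends]
  n24 'bacc': a→25
  n25 'bacca': c→26
  n26 'baccac': ·  [P6 ends]

Failure links (BFS by depth):
  n1('a'): parent n0 fail=0; on 'a' 0 → fail=0;  out ∅∪∅=∅
  n6('c'): parent n0 fail=0; on 'c' 0 → fail=0;  out {7}∪∅={7}
  n12('b'): parent n0 fail=0; on 'b' 0 → fail=0;  out ∅∪∅=∅
  n2('ab'): parent n1 fail=0; on 'b' 0 → fail=12;  out ∅∪∅=∅
  n7('cb'): parent n6 fail=0; on 'b' 0 → fail=12;  out ∅∪∅=∅
  n13('ba'): parent n12 fail=0; on 'a' 0 → fail=1;  out {2}∪∅={2}
  n18('ca'): parent n6 fail=0; on 'a' 0 → fail=1;  out ∅∪∅=∅
  n20('bb'): parent n12 fail=0; on 'b' 0 → fail=12;  out ∅∪∅=∅
  n3('abb'): parent n2 fail=12; on 'b' 12 → fail=20;  out ∅∪∅=∅
  n8('cbb'): parent n7 fail=12; on 'b' 12 → fail=20;  out ∅∪∅=∅
  n14('bac'): parent n13 fail=1; on 'c' 1→0 → fail=6;  out ∅∪{7}={7}
  n19('cac'): parent n18 fail=1; on 'c' 1→0 → fail=6;  out {4}∪{7}={4,7}
  n21('bbc'): parent n20 fail=12; on 'c' 12→0 → fail=6;  out ∅∪{7}={7}
  n4('abba'): parent n3 fail=20; on 'a' 20→12 → fail=13;  out ∅∪{2}={2}
  n9('cbba'): parent n8 fail=20; on 'a' 20→12 → fail=13;  out ∅∪{2}={2}
  n15('bacb'): parent n14 fail=6; on 'b' 6 → fail=7;  out ∅∪∅=∅
  n22('bbcb'): parent n21 fail=6; on 'b' 6 → fail=7;  out ∅∪∅=∅
  n24('bacc'): parent n14 fail=6; on 'c' 6→0 → fail=6;  out ∅∪{7}={7}
  n5('abbab'): parent n4 fail=13; on 'b' 13→1 → fail=2;  out {0}∪∅={0}
  n10('cbbaa'): parent n9 fail=13; on 'a' 13→1→0 → fail=1;  out ∅∪∅=∅
  n16('bacba'): parent n15 fail=7; on 'a' 7→12 → fail=13;  out ∅∪{2}={2}
  n23('bbcba'): parent n22 fail=7; on 'a' 7→12 → fail=13;  out {5}∪{2}={2,5}
  n25('bacca'): parent n24 fail=6; on 'a' 6 → fail=18;  out ∅∪∅=∅
  n11('cbbaaa'): parent n10 fail=1; on 'a' 1→0 → fail=1;  out {1}∪∅={1}
  n17('bacbab'): parent n16 fail=13; on 'b' 13→1 → fail=2;  out {3}∪∅={3}
  n26('baccac'): parent n25 fail=18; on 'c' 18 → fail=19;  out {6}∪{4,7}={4,6,7}

Run:
i=0 'a': node 0→1
i=1 'c': node 1→6 (via fail)  → match P7@[1:1]
i=2 'b': node 6→7
i=3 'a': node 7→13 (via fail)  → match P2@[2:3]
i=4 'c': node 13→14  → match P7@[4:4]
i=5 'b': node 14→15
i=6 'b': node 15→8 (via fail)
i=7 'a': node 8→9  → match P2@[6:7]
i=8 'a': node 9→10
i=9 'a': node 10→11  → match P1@[4:9]
i=10 'b': node 11→2 (via fail)
i=11 'b': node 2→3
i=12 'a': node 3→4  → match P2@[11:12]
i=13 'c': node 4→14 (via fail)  → match P7@[13:13]
i=14 'c': node 14→24  → match P7@[14:14]
i=15 'a': node 24→25
i=16 'c': node 25→26  → match P4@[14:16],P6@[11:16],P7@[16:16]
i=17 'c': node 26→6 (via fail)  → match P7@[17:17]
i=18 'b': node 6→7
i=19 'a': node 7→13 (via fail)  → match P2@[18:19]

All matches (sorted): [[1,7],[3,2],[4,7],[7,2],[9,1],[12,2],[13,7],[14,7],[16,4],[16,6],[16,7],[17,7],[19,2]]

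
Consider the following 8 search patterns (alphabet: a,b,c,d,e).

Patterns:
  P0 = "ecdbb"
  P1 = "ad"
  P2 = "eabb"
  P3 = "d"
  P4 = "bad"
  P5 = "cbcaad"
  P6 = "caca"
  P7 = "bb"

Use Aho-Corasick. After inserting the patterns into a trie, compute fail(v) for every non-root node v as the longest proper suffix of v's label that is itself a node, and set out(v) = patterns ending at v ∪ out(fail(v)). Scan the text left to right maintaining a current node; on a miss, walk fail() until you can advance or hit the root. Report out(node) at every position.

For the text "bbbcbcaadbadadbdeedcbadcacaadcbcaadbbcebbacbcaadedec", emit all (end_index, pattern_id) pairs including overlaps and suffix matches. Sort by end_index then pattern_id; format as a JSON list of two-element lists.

Construct AC machine:
Trie nodes:
  n0 'ε': a→6 b→12 c→15 d→11 e→1
  n1 'e': a→8 c→2
  n2 'ec': d→3
  n3 'ecd': b→4
  n4 'ecdb': b→5
  n5 'ecdbb': ·  ←P0
  n6 'a': d→7
  n7 'ad': ·  ←P1
  n8 'ea': b→9
  n9 'eab': b→10
  n10 'eabb': ·  ←P2
  n11 'd': ·  ←P3
  n12 'b': a→13 b→24
  n13 'ba': d→14
  n14 'bad': ·  ←P4
  n15 'c': a→21 b→16
  n16 'cb': c→17
  n17 'cbc': a→18
  n18 'cbca': a→19
  n19 'cbcaa': d→20
  n20 'cbcaad': ·  ←P5
  n21 'ca': c→22
  n22 'cac': a→23
  n23 'caca': ·  ←P6
  n24 'bb': ·  ←P7

Failure links (BFS by depth):
  fail(1) 'e': from fail(0)=0 chase 'e': 0 ⇒ 0;  out=∅∪out(0)=∅
  fail(6) 'a': from fail(0)=0 chase 'a': 0 ⇒ 0;  out=∅∪out(0)=∅
  fail(11) 'd': from fail(0)=0 chase 'd': 0 ⇒ 0;  out={3}∪out(0)={3}
  fail(12) 'b': from fail(0)=0 chase 'b': 0 ⇒ 0;  out=∅∪out(0)=∅
  fail(15) 'c': from fail(0)=0 chase 'c': 0 ⇒ 0;  out=∅∪out(0)=∅
  fail(2) 'ec': from fail(1)=0 chase 'c': 0 ⇒ 15;  out=∅∪out(15)=∅
  fail(7) 'ad': from fail(6)=0 chase 'd': 0 ⇒ 11;  out={1}∪out(11)={1,3}
  fail(8) 'ea': from fail(1)=0 chase 'a': 0 ⇒ 6;  out=∅∪out(6)=∅
  fail(13) 'ba': from fail(12)=0 chase 'a': 0 ⇒ 6;  out=∅∪out(6)=∅
  fail(16) 'cb': from fail(15)=0 chase 'b': 0 ⇒ 12;  out=∅∪out(12)=∅
  fail(21) 'ca': from fail(15)=0 chase 'a': 0 ⇒ 6;  out=∅∪out(6)=∅
  fail(24) 'bb': from fail(12)=0 chase 'b': 0 ⇒ 12;  out={7}∪out(12)={7}
  fail(3) 'ecd': from fail(2)=15 chase 'd': 15→0 ⇒ 11;  out=∅∪out(11)={3}
  fail(9) 'eab': from fail(8)=6 chase 'b': 6→0 ⇒ 12;  out=∅∪out(12)=∅
  fail(14) 'bad': from fail(13)=6 chase 'd': 6 ⇒ 7;  out={4}∪out(7)={1,3,4}
  fail(17) 'cbc': from fail(16)=12 chase 'c': 12→0 ⇒ 15;  out=∅∪out(15)=∅
  fail(22) 'cac': from fail(21)=6 chase 'c': 6→0 ⇒ 15;  out=∅∪out(15)=∅
  fail(4) 'ecdb': from fail(3)=11 chase 'b': 11→0 ⇒ 12;  out=∅∪out(12)=∅
  fail(10) 'eabb': from fail(9)=12 chase 'b': 12 ⇒ 24;  out={2}∪out(24)={2,7}
  fail(18) 'cbca': from fail(17)=15 chase 'a': 15 ⇒ 21;  out=∅∪out(21)=∅
  fail(23) 'caca': from fail(22)=15 chase 'a': 15 ⇒ 21;  out={6}∪out(21)={6}
  fail(5) 'ecdbb': from fail(4)=12 chase 'b': 12 ⇒ 24;  out={0}∪out(24)={0,7}
  fail(19) 'cbcaa': from fail(18)=21 chase 'a': 21→6→0 ⇒ 6;  out=∅∪out(6)=∅
  fail(20) 'cbcaad': from fail(19)=6 chase 'd': 6 ⇒ 7;  out={5}∪out(7)={1,3,5}

Text stream:
i=0 'b': node 0→12
i=1 'b': node 12→24  ** P7@[0:1]
i=2 'b': node 24→24 (fail-walked)  ** P7@[1:2]
i=3 'c': node 24→15 (fail-walked)
i=4 'b': node 15→16
i=5 'c': node 16→17
i=6 'a': node 17→18
i=7 'a': node 18→19
i=8 'd': node 19→20  ** P1@[7:8],P3@[8:8],P5@[3:8]
i=9 'b': node 20→12 (fail-walked)
i=10 'a': node 12→13
i=11 'd': node 13→14  ** P1@[10:11],P3@[11:11],P4@[9:11]
i=12 'a': node 14→6 (fail-walked)
i=13 'd': node 6→7  ** P1@[12:13],P3@[13:13]
i=14 'b': node 7→12 (fail-walked)
i=15 'd': node 12→11 (fail-walked)  ** P3@[15:15]
i=16 'e': node 11→1 (fail-walked)
i=17 'e': node 1→1 (fail-walked)
i=18 'd': node 1→11 (fail-walked)  ** P3@[18:18]
i=19 'c': node 11→15 (fail-walked)
i=20 'b': node 15→16
i=21 'a': node 16→13 (fail-walked)
i=22 'd': node 13→14  ** P1@[21:22],P3@[22:22],P4@[20:22]
i=23 'c': node 14→15 (fail-walked)
i=24 'a': node 15→21
i=25 'c': node 21→22
i=26 'a': node 22→23  ** P6@[23:26]
i=27 'a': node 23→6 (fail-walked)
i=28 'd': node 6→7  ** P1@[27:28],P3@[28:28]
i=29 'c': node 7→15 (fail-walked)
i=30 'b': node 15→16
i=31 'c': node 16→17
i=32 'a': node 17→18
i=33 'a': node 18→19
i=34 'd': node 19→20  ** P1@[33:34],P3@[34:34],P5@[29:34]
i=35 'b': node 20→12 (fail-walked)
i=36 'b': node 12→24  ** P7@[35:36]
i=37 'c': node 24→15 (fail-walked)
i=38 'e': node 15→1 (fail-walked)
i=39 'b': node 1→12 (fail-walked)
i=40 'b': node 12→24  ** P7@[39:40]
i=41 'a': node 24→13 (fail-walked)
i=42 'c': node 13→15 (fail-walked)
i=43 'b': node 15→16
i=44 'c': node 16→17
i=45 'a': node 17→18
i=46 'a': node 18→19
i=47 'd': node 19→20  ** P1@[46:47],P3@[47:47],P5@[42:47]
i=48 'e': node 20→1 (fail-walked)
i=49 'd': node 1→11 (fail-walked)  ** P3@[49:49]
i=50 'e': node 11→1 (fail-walked)
i=51 'c': node 1→2

Matches: [[1,7],[2,7],[8,1],[8,3],[8,5],[11,1],[11,3],[11,4],[13,1],[13,3],[15,3],[18,3],[22,1],[22,3],[22,4],[26,6],[28,1],[28,3],[34,1],[34,3],[34,5],[36,7],[40,7],[47,1],[47,3],[47,5],[49,3]]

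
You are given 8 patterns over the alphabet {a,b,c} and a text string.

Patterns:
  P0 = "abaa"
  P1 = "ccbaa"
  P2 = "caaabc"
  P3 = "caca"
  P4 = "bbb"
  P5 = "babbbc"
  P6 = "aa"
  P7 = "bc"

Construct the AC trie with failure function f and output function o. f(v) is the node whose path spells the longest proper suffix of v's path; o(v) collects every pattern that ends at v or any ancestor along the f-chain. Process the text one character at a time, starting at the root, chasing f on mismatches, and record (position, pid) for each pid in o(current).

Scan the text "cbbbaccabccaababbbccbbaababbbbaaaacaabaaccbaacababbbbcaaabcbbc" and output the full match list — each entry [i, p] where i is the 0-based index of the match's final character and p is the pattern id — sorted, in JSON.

Build automaton:
Trie (insert patterns):
  n0 'ε': a→1 b→17 c→5
  n1 'a': a→25 b→2
  n2 'ab': a→3
  n3 'aba': a→4
  n4 'abaa': ·  ←P0
  n5 'c': a→10 c→6
  n6 'cc': b→7
  n7 'ccb': a→8
  n8 'ccba': a→9
  n9 'ccbaa': ·  ←P1
  n10 'ca': a→11 c→15
  n11 'caa': a→12
  n12 'caaa': b→13
  n13 'caaab': c→14
  n14 'caaabc': ·  ←P2
  n15 'cac': a→16
  n16 'caca': ·  ←P3
  n17 'b': a→20 b→18 c→26
  n18 'bb': b→19
  n19 'bbb': ·  ←P4
  n20 'ba': b→21
  n21 'bab': b→22
  n22 'babb': b→23
  n23 'babbb': c→24
  n24 'babbbc': ·  ←P5
  n25 'aa': ·  ←P6
  n26 'bc': ·  ←P7

Failure links (BFS by depth):
  n1('a'): parent n0 fail=0; on 'a' 0 → fail=0;  out ∅∪∅=∅
  n5('c'): parent n0 fail=0; on 'c' 0 → fail=0;  out ∅∪∅=∅
  n17('b'): parent n0 fail=0; on 'b' 0 → fail=0;  out ∅∪∅=∅
  n2('ab'): parent n1 fail=0; on 'b' 0 → fail=17;  out ∅∪∅=∅
  n6('cc'): parent n5 fail=0; on 'c' 0 → fail=5;  out ∅∪∅=∅
  n10('ca'): parent n5 fail=0; on 'a' 0 → fail=1;  out ∅∪∅=∅
  n18('bb'): parent n17 fail=0; on 'b' 0 → fail=17;  out ∅∪∅=∅
  n20('ba'): parent n17 fail=0; on 'a' 0 → fail=1;  out ∅∪∅=∅
  n25('aa'): parent n1 fail=0; on 'a' 0 → fail=1;  out {6}∪∅={6}
  n26('bc'): parent n17 fail=0; on 'c' 0 → fail=5;  out {7}∪∅={7}
  n3('aba'): parent n2 fail=17; on 'a' 17 → fail=20;  out ∅∪∅=∅
  n7('ccb'): parent n6 fail=5; on 'b' 5→0 → fail=17;  out ∅∪∅=∅
  n11('caa'): parent n10 fail=1; on 'a' 1 → fail=25;  out ∅∪{6}={6}
  n15('cac'): parent n10 fail=1; on 'c' 1→0 → fail=5;  out ∅∪∅=∅
  n19('bbb'): parent n18 fail=17; on 'b' 17 → fail=18;  out {4}∪∅={4}
  n21('bab'): parent n20 fail=1; on 'b' 1 → fail=2;  out ∅∪∅=∅
  n4('abaa'): parent n3 fail=20; on 'a' 20→1 → fail=25;  out {0}∪{6}={0,6}
  n8('ccba'): parent n7 fail=17; on 'a' 17 → fail=20;  out ∅∪∅=∅
  n12('caaa'): parent n11 fail=25; on 'a' 25→1 → fail=25;  out ∅∪{6}={6}
  n16('caca'): parent n15 fail=5; on 'a' 5 → fail=10;  out {3}∪∅={3}
  n22('babb'): parent n21 fail=2; on 'b' 2→17 → fail=18;  out ∅∪∅=∅
  n9('ccbaa'): parent n8 fail=20; on 'a' 20→1 → fail=25;  out {1}∪{6}={1,6}
  n13('caaab'): parent n12 fail=25; on 'b' 25→1 → fail=2;  out ∅∪∅=∅
  n23('babbb'): parent n22 fail=18; on 'b' 18 → fail=19;  out ∅∪{4}={4}
  n14('caaabc'): parent n13 fail=2; on 'c' 2→17 → fail=26;  out {2}∪{7}={2,7}
  n24('babbbc'): parent n23 fail=19; on 'c' 19→18→17 → fail=26;  out {5}∪{7}={5,7}

Scan:
pos 0 'c': at 5
pos 1 'b': at 17 (fail-walked)
pos 2 'b': at 18
pos 3 'b': at 19  → match P4@[1:3]
pos 4 'a': at 20 (fail-walked)
pos 5 'c': at 5 (fail-walked)
pos 6 'c': at 6
pos 7 'a': at 10 (fail-walked)
pos 8 'b': at 2 (fail-walked)
pos 9 'c': at 26 (fail-walked)  → match P7@[8:9]
pos 10 'c': at 6 (fail-walked)
pos 11 'a': at 10 (fail-walked)
pos 12 'a': at 11  → match P6@[11:12]
pos 13 'b': at 2 (fail-walked)
pos 14 'a': at 3
pos 15 'b': at 21 (fail-walked)
pos 16 'b': at 22
pos 17 'b': at 23  → match P4@[15:17]
pos 18 'c': at 24  → match P5@[13:18],P7@[17:18]
pos 19 'c': at 6 (fail-walked)
pos 20 'b': at 7
pos 21 'b': at 18 (fail-walked)
pos 22 'a': at 20 (fail-walked)
pos 23 'a': at 25 (fail-walked)  → match P6@[22:23]
pos 24 'b': at 2 (fail-walked)
pos 25 'a': at 3
pos 26 'b': at 21 (fail-walked)
pos 27 'b': at 22
pos 28 'b': at 23  → match P4@[26:28]
pos 29 'b': at 19 (fail-walked)  → match P4@[27:29]
pos 30 'a': at 20 (fail-walked)
pos 31 'a': at 25 (fail-walked)  → match P6@[30:31]
pos 32 'a': at 25 (fail-walked)  → match P6@[31:32]
pos 33 'a': at 25 (fail-walked)  → match P6@[32:33]
pos 34 'c': at 5 (fail-walked)
pos 35 'a': at 10
pos 36 'a': at 11  → match P6@[35:36]
pos 37 'b': at 2 (fail-walked)
pos 38 'a': at 3
pos 39 'a': at 4  → match P0@[36:39],P6@[38:39]
pos 40 'c': at 5 (fail-walked)
pos 41 'c': at 6
pos 42 'b': at 7
pos 43 'a': at 8
pos 44 'a': at 9  → match P1@[40:44],P6@[43:44]
pos 45 'c': at 5 (fail-walked)
pos 46 'a': at 10
pos 47 'b': at 2 (fail-walked)
pos 48 'a': at 3
pos 49 'b': at 21 (fail-walked)
pos 50 'b': at 22
pos 51 'b': at 23  → match P4@[49:51]
pos 52 'b': at 19 (fail-walked)  → match P4@[50:52]
pos 53 'c': at 26 (fail-walked)  → match P7@[52:53]
pos 54 'a': at 10 (fail-walked)
pos 55 'a': at 11  → match P6@[54:55]
pos 56 'a': at 12  → match P6@[55:56]
pos 57 'b': at 13
pos 58 'c': at 14  → match P2@[53:58],P7@[57:58]
pos 59 'b': at 17 (fail-walked)
pos 60 'b': at 18
pos 61 'c': at 26 (fail-walked)  → match P7@[60:61]

Result: [[3,4],[9,7],[12,6],[17,4],[18,5],[18,7],[23,6],[28,4],[29,4],[31,6],[32,6],[33,6],[36,6],[39,0],[39,6],[44,1],[44,6],[51,4],[52,4],[53,7],[55,6],[56,6],[58,2],[58,7],[61,7]]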